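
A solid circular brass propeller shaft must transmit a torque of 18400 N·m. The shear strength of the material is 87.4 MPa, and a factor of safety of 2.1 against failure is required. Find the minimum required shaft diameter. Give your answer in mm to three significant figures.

Allowable shear stress τ_allow = 87.4/2.1 = 41.62 MPa.
For a solid shaft τ = 16T/(πd³), so d³ = 16T/(π τ_allow) = 16×1.8400×10^7/(π×41.62) = 2.252×10^6 mm³.
d = (2.252×10^6)^(1/3) = 131.1 mm.

d = 131 mm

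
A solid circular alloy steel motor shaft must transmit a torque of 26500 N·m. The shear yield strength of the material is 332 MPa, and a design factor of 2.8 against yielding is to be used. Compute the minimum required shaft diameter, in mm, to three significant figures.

Allowable shear stress τ_allow = 332/2.8 = 118.6 MPa.
For a solid shaft τ = 16T/(πd³), so d³ = 16T/(π τ_allow) = 16×2.6500×10^7/(π×118.6) = 1.138×10^6 mm³.
d = (1.138×10^6)^(1/3) = 104.4 mm.

d = 104 mm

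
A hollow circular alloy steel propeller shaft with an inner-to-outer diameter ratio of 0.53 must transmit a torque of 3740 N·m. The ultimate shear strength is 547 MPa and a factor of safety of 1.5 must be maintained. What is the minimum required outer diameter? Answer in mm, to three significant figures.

τ_allow = 547/1.5 = 364.7 MPa.
For a hollow shaft τ = 16T/[πd_o³(1−k⁴)] with k = 0.53, so 1−k⁴ = 0.9211.
d_o³ = 16T/[π τ_allow (1−k⁴)] = 16×3740000/(π×364.7×0.9211) = 56710 mm³.
d_o = 38.42 mm.

d_o = 38.4 mm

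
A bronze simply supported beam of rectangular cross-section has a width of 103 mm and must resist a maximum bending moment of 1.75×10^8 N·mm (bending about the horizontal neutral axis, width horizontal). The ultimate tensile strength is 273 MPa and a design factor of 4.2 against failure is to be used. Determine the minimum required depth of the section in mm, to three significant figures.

h = 396 mm

σ_allow = 273/4.2 = 65.00 MPa.
For a rectangular section σ = 6M/(bh²), so h² = 6M/(b σ_allow) = 6×1.7500×10^8/(103×65.00) = 156800 mm².
h = 396.0 mm.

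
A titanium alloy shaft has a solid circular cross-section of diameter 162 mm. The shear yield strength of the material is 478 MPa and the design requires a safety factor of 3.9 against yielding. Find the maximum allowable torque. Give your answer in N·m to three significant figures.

τ_allow = 478/3.9 = 122.6 MPa.
For a solid shaft T_allow = τ_allow·πd³/16; πd³/16 = π×162³/16 = 834800 mm³.
T_allow = 122.6×834800 = 1.023×10^8 N·mm = 102300 N·m.

T_allow = 1.02×10^5 N·m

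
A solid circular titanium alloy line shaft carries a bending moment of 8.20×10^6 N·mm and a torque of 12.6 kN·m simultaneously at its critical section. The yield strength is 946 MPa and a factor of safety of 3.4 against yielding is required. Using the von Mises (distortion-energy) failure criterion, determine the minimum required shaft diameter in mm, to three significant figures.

σ_allow = σ_y/n = 946/3.4 = 278.2 MPa.
For a solid shaft σ_b = 32M/(πd³) and τ = 16T/(πd³), so the von Mises stress is σ' = (16/πd³)·√(4M²+3T²).
√(4M²+3T²) = √(4×(8.200×10^6)² + 3×(1.260×10^7)²) = 2.730×10^7 N·mm.
d³ = 16×2.730×10^7/(π×278.2) = 499700 mm³.
d = 79.35 mm.

d = 79.4 mm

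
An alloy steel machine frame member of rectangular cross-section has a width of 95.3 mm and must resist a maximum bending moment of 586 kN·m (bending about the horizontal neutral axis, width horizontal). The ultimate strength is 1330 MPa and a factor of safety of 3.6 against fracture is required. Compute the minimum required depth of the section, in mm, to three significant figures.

σ_allow = 1330/3.6 = 369.4 MPa.
For a rectangular section σ = 6M/(bh²), so h² = 6M/(b σ_allow) = 6×5.8600×10^8/(95.3×369.4) = 99860 mm².
h = 316.0 mm.

h = 316 mm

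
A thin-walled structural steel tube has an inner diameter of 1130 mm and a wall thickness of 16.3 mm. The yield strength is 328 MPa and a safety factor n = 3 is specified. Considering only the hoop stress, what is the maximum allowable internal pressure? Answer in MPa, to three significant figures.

σ_allow = 328/3 = 109.3 MPa.
σ_h = pD/(2t) → p_allow = 2σ_allow t/D = 2×109.3×16.3/1130 = 3.154 MPa.

p_allow = 3.15 MPa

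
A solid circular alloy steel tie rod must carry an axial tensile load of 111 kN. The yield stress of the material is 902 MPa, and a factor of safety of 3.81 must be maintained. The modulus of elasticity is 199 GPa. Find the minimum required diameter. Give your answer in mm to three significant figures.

d = 24.4 mm

Allowable stress σ_allow = 902/3.81 = 236.7 MPa.
Required area A = F/σ_allow = 111000/236.7 = 468.9 mm².
A = πd²/4 → d = √(4A/π) = 24.43 mm.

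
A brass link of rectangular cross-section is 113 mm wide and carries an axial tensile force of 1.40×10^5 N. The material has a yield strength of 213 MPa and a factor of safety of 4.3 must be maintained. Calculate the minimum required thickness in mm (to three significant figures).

σ_allow = 213/4.3 = 49.53 MPa.
Required area A = F/σ_allow = 140000/49.53 = 2826 mm².
t = A/w = 2826/113 = 25.01 mm.

t = 25.0 mm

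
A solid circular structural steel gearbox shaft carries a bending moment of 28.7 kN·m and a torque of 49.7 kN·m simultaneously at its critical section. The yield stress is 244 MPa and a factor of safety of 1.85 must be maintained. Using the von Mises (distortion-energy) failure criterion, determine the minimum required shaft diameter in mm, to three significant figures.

σ_allow = σ_y/n = 244/1.85 = 131.9 MPa.
For a solid shaft σ_b = 32M/(πd³) and τ = 16T/(πd³), so the von Mises stress is σ' = (16/πd³)·√(4M²+3T²).
√(4M²+3T²) = √(4×(2.870×10^7)² + 3×(4.970×10^7)²) = 1.035×10^8 N·mm.
d³ = 16×1.035×10^8/(π×131.9) = 3.995×10^6 mm³.
d = 158.7 mm.

d = 159 mm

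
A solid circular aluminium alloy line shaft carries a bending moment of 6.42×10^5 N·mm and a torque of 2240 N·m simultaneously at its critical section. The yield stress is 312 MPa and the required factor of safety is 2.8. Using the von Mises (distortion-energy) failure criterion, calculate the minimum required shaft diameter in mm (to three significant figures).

σ_allow = σ_y/n = 312/2.8 = 111.4 MPa.
For a solid shaft σ_b = 32M/(πd³) and τ = 16T/(πd³), so the von Mises stress is σ' = (16/πd³)·√(4M²+3T²).
√(4M²+3T²) = √(4×(642000)² + 3×(2.240×10^6)²) = 4.087×10^6 N·mm.
d³ = 16×4.087×10^6/(π×111.4) = 186800 mm³.
d = 57.16 mm.

d = 57.2 mm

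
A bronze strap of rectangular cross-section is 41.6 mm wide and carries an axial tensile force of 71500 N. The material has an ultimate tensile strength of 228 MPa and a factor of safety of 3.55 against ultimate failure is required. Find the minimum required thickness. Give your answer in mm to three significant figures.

σ_allow = 228/3.55 = 64.23 MPa.
Required area A = F/σ_allow = 71500/64.23 = 1113 mm².
t = A/w = 1113/41.6 = 26.76 mm.

t = 26.8 mm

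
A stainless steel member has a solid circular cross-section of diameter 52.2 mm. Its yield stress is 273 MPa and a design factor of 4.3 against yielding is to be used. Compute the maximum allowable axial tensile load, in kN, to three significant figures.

F_allow = 136 kN

σ_allow = 273/4.3 = 63.49 MPa.
A = πd²/4 = π×52.2²/4 = 2140 mm².
F_allow = σ_allow × A = 63.49×2140 = 135900 N.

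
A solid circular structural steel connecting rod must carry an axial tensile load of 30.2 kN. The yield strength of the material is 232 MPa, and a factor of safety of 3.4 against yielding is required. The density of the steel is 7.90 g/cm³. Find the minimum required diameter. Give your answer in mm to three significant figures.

d = 23.7 mm

Allowable stress σ_allow = 232/3.4 = 68.24 MPa.
Required area A = F/σ_allow = 30200/68.24 = 442.6 mm².
A = πd²/4 → d = √(4A/π) = 23.74 mm.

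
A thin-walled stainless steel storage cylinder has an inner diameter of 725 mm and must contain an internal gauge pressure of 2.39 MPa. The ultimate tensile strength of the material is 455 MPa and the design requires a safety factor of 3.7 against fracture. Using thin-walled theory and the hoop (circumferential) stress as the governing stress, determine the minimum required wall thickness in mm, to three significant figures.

σ_allow = 455/3.7 = 123.0 MPa.
Hoop stress σ_h = pD/(2t), so t = pD/(2σ_allow) = 2.39×725/(2×123.0) = 7.045 mm.

t = 7.05 mm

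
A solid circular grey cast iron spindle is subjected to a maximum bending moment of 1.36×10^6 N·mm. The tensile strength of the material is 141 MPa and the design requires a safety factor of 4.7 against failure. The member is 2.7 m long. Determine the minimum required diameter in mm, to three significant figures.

σ_allow = 141/4.7 = 30.00 MPa.
For a solid circular section σ = 32M/(πd³), so d³ = 32M/(π σ_allow) = 32×1360000/(π×30.00) = 461800 mm³.
d = 77.29 mm.

d = 77.3 mm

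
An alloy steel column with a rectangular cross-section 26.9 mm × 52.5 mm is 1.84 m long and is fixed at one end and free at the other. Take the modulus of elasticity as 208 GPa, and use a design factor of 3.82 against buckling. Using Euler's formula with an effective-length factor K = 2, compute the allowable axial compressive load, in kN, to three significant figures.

Buckling occurs about the weak axis: I_min = h·b³/12 = 52.5×26.9³/12 = 85160 mm⁴ (b = 26.9 mm is the smaller dimension).
Effective length L_e = KL = 2×1.84 m = 3680 mm.
Euler critical load P_cr = π²EI/L_e² = π²×208000×85160/3680² = 12910 N.
P_allow = P_cr/n = 12910/3.82 = 3379 N.

P_allow = 3.38 kN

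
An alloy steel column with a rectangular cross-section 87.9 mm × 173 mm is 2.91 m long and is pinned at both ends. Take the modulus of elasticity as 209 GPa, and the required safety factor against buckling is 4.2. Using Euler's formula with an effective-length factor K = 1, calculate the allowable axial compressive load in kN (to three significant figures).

P_allow = 568 kN

Buckling occurs about the weak axis: I_min = h·b³/12 = 173×87.9³/12 = 9.791×10^6 mm⁴ (b = 87.9 mm is the smaller dimension).
Effective length L_e = KL = 1×2.91 m = 2910 mm.
Euler critical load P_cr = π²EI/L_e² = π²×209000×9.791×10^6/2910² = 2.385×10^6 N.
P_allow = P_cr/n = 2.385×10^6/4.2 = 567900 N.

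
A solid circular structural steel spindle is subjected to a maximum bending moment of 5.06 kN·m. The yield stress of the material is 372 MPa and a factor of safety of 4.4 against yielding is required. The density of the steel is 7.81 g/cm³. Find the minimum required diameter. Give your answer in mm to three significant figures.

d = 84.8 mm

σ_allow = 372/4.4 = 84.55 MPa.
For a solid circular section σ = 32M/(πd³), so d³ = 32M/(π σ_allow) = 32×5060000/(π×84.55) = 609600 mm³.
d = 84.79 mm.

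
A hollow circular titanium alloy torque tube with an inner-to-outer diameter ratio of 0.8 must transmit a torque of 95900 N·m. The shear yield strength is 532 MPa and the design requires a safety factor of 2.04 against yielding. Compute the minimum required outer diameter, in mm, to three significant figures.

d_o = 147 mm

τ_allow = 532/2.04 = 260.8 MPa.
For a hollow shaft τ = 16T/[πd_o³(1−k⁴)] with k = 0.8, so 1−k⁴ = 0.5904.
d_o³ = 16T/[π τ_allow (1−k⁴)] = 16×9.5900×10^7/(π×260.8×0.5904) = 3.172×10^6 mm³.
d_o = 146.9 mm.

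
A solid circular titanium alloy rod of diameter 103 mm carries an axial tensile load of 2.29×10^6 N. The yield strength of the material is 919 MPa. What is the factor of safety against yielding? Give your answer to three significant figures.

A = πd²/4 = 8332 mm².
σ = F/A = 2290000/8332 = 274.8 MPa.
n = 919/274.8 = 3.344.

n = 3.34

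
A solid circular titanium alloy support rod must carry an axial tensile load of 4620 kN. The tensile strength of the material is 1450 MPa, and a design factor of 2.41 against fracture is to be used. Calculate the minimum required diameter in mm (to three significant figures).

d = 98.9 mm

Allowable stress σ_allow = 1450/2.41 = 601.7 MPa.
Required area A = F/σ_allow = 4620000/601.7 = 7679 mm².
A = πd²/4 → d = √(4A/π) = 98.88 mm.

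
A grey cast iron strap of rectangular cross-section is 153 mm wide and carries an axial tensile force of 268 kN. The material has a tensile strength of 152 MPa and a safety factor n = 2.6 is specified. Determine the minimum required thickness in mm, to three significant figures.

t = 30.0 mm

σ_allow = 152/2.6 = 58.46 MPa.
Required area A = F/σ_allow = 268000/58.46 = 4584 mm².
t = A/w = 4584/153 = 29.96 mm.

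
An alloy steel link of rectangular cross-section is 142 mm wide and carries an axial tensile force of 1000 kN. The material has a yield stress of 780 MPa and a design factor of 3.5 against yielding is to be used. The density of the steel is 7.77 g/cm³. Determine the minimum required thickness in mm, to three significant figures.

t = 31.6 mm

σ_allow = 780/3.5 = 222.9 MPa.
Required area A = F/σ_allow = 1000000/222.9 = 4487 mm².
t = A/w = 4487/142 = 31.60 mm.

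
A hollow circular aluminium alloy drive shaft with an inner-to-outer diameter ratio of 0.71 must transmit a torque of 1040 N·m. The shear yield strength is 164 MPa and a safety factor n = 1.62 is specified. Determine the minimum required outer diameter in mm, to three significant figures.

τ_allow = 164/1.62 = 101.2 MPa.
For a hollow shaft τ = 16T/[πd_o³(1−k⁴)] with k = 0.71, so 1−k⁴ = 0.7459.
d_o³ = 16T/[π τ_allow (1−k⁴)] = 16×1040000/(π×101.2×0.7459) = 70150 mm³.
d_o = 41.24 mm.

d_o = 41.2 mm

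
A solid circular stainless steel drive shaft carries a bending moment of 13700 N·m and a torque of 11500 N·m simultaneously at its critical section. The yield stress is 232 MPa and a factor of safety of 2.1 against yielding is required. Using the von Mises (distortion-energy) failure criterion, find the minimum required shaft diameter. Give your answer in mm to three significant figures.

σ_allow = σ_y/n = 232/2.1 = 110.5 MPa.
For a solid shaft σ_b = 32M/(πd³) and τ = 16T/(πd³), so the von Mises stress is σ' = (16/πd³)·√(4M²+3T²).
√(4M²+3T²) = √(4×(1.370×10^7)² + 3×(1.150×10^7)²) = 3.387×10^7 N·mm.
d³ = 16×3.387×10^7/(π×110.5) = 1.562×10^6 mm³.
d = 116.0 mm.

d = 116 mm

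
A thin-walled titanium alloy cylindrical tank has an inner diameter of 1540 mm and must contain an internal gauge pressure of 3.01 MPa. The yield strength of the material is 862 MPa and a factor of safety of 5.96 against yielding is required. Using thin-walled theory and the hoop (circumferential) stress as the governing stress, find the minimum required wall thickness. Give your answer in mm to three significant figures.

t = 16.0 mm

σ_allow = 862/5.96 = 144.6 MPa.
Hoop stress σ_h = pD/(2t), so t = pD/(2σ_allow) = 3.01×1540/(2×144.6) = 16.02 mm.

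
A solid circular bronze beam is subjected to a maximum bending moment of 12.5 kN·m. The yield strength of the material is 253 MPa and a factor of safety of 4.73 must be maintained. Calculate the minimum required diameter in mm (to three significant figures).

d = 134 mm

σ_allow = 253/4.73 = 53.49 MPa.
For a solid circular section σ = 32M/(πd³), so d³ = 32M/(π σ_allow) = 32×1.2500×10^7/(π×53.49) = 2.380×10^6 mm³.
d = 133.5 mm.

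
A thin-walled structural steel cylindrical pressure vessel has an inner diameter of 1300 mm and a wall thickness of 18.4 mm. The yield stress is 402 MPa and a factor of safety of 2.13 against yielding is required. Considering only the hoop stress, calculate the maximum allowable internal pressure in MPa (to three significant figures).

σ_allow = 402/2.13 = 188.7 MPa.
σ_h = pD/(2t) → p_allow = 2σ_allow t/D = 2×188.7×18.4/1300 = 5.343 MPa.

p_allow = 5.34 MPa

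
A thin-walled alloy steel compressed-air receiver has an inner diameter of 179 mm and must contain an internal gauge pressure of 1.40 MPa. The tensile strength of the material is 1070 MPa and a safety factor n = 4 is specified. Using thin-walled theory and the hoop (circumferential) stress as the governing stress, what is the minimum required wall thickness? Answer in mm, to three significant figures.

t = 0.468 mm

σ_allow = 1070/4 = 267.5 MPa.
Hoop stress σ_h = pD/(2t), so t = pD/(2σ_allow) = 1.40×179/(2×267.5) = 0.4684 mm.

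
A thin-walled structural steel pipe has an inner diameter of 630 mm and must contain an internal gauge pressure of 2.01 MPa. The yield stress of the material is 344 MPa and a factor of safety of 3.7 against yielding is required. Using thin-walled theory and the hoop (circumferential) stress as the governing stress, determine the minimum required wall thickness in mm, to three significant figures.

t = 6.81 mm

σ_allow = 344/3.7 = 92.97 MPa.
Hoop stress σ_h = pD/(2t), so t = pD/(2σ_allow) = 2.01×630/(2×92.97) = 6.810 mm.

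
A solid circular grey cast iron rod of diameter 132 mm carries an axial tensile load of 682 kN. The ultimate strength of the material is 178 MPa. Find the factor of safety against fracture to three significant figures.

A = πd²/4 = 13680 mm².
σ = F/A = 682000/13680 = 49.84 MPa.
n = 178/49.84 = 3.572.

n = 3.57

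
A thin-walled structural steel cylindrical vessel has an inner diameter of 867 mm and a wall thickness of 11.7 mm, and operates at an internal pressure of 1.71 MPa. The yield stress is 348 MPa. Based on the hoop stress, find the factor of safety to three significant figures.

σ_h = pD/(2t) = 1.71×867/(2×11.7) = 63.36 MPa.
n = 348/63.36 = 5.493.

n = 5.49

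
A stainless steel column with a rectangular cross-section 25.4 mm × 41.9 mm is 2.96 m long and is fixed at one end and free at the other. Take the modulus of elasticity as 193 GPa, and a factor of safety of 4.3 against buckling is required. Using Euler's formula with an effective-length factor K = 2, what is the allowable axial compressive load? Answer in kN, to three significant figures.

P_allow = 0.723 kN

Buckling occurs about the weak axis: I_min = h·b³/12 = 41.9×25.4³/12 = 57220 mm⁴ (b = 25.4 mm is the smaller dimension).
Effective length L_e = KL = 2×2.96 m = 5920 mm.
Euler critical load P_cr = π²EI/L_e² = π²×193000×57220/5920² = 3110 N.
P_allow = P_cr/n = 3110/4.3 = 723.2 N.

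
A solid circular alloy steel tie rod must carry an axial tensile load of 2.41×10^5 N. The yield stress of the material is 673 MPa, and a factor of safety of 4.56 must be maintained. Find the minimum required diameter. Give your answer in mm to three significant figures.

Allowable stress σ_allow = 673/4.56 = 147.6 MPa.
Required area A = F/σ_allow = 241000/147.6 = 1633 mm².
A = πd²/4 → d = √(4A/π) = 45.60 mm.

d = 45.6 mm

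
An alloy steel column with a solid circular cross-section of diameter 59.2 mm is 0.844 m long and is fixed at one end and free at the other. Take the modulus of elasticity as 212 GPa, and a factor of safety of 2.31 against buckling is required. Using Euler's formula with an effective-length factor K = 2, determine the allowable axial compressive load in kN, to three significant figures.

I = πd⁴/64 = π×59.2⁴/64 = 602900 mm⁴.
Effective length L_e = KL = 2×0.844 m = 1688 mm.
Euler critical load P_cr = π²EI/L_e² = π²×212000×602900/1688² = 442700 N.
P_allow = P_cr/n = 442700/2.31 = 191700 N.

P_allow = 192 kN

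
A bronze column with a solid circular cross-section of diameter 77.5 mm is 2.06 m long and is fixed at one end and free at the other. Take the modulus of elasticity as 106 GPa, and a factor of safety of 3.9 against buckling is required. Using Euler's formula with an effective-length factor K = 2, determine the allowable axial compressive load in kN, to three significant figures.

I = πd⁴/64 = π×77.5⁴/64 = 1.771×10^6 mm⁴.
Effective length L_e = KL = 2×2.06 m = 4120 mm.
Euler critical load P_cr = π²EI/L_e² = π²×106000×1.771×10^6/4120² = 109100 N.
P_allow = P_cr/n = 109100/3.9 = 27980 N.

P_allow = 28.0 kN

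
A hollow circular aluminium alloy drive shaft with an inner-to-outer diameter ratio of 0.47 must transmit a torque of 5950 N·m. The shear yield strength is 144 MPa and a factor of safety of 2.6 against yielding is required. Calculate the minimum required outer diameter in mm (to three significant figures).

τ_allow = 144/2.6 = 55.38 MPa.
For a hollow shaft τ = 16T/[πd_o³(1−k⁴)] with k = 0.47, so 1−k⁴ = 0.9512.
d_o³ = 16T/[π τ_allow (1−k⁴)] = 16×5950000/(π×55.38×0.9512) = 575200 mm³.
d_o = 83.17 mm.

d_o = 83.2 mm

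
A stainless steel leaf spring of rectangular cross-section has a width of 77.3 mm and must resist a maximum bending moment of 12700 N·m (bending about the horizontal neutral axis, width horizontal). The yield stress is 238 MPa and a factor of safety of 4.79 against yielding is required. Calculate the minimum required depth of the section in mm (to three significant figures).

σ_allow = 238/4.79 = 49.69 MPa.
For a rectangular section σ = 6M/(bh²), so h² = 6M/(b σ_allow) = 6×1.2700×10^7/(77.3×49.69) = 19840 mm².
h = 140.9 mm.

h = 141 mm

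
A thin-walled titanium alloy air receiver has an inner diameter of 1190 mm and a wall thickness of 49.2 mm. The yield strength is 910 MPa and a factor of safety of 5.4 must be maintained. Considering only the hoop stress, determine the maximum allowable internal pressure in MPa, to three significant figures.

σ_allow = 910/5.4 = 168.5 MPa.
σ_h = pD/(2t) → p_allow = 2σ_allow t/D = 2×168.5×49.2/1190 = 13.93 MPa.

p_allow = 13.9 MPa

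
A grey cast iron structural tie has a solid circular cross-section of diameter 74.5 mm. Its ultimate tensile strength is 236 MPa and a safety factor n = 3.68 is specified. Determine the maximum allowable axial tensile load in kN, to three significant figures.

F_allow = 280 kN

σ_allow = 236/3.68 = 64.13 MPa.
A = πd²/4 = π×74.5²/4 = 4359 mm².
F_allow = σ_allow × A = 64.13×4359 = 279600 N.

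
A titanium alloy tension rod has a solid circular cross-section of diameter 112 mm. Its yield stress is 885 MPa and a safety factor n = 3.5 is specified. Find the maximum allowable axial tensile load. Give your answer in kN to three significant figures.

σ_allow = 885/3.5 = 252.9 MPa.
A = πd²/4 = π×112²/4 = 9852 mm².
F_allow = σ_allow × A = 252.9×9852 = 2.491×10^6 N.

F_allow = 2490 kN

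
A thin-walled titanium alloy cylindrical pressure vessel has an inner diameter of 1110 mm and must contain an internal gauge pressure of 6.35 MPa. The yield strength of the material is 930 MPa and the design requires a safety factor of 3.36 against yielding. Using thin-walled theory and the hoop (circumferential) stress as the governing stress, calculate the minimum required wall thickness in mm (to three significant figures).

t = 12.7 mm

σ_allow = 930/3.36 = 276.8 MPa.
Hoop stress σ_h = pD/(2t), so t = pD/(2σ_allow) = 6.35×1110/(2×276.8) = 12.73 mm.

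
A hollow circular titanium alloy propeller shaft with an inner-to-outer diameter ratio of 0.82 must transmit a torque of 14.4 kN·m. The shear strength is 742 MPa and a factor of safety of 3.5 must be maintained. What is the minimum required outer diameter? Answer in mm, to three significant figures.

d_o = 85.8 mm

τ_allow = 742/3.5 = 212.0 MPa.
For a hollow shaft τ = 16T/[πd_o³(1−k⁴)] with k = 0.82, so 1−k⁴ = 0.5479.
d_o³ = 16T/[π τ_allow (1−k⁴)] = 16×1.4400×10^7/(π×212.0×0.5479) = 631400 mm³.
d_o = 85.79 mm.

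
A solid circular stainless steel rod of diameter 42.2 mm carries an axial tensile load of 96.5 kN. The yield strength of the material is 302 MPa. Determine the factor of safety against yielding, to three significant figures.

A = πd²/4 = 1399 mm².
σ = F/A = 96500/1399 = 68.99 MPa.
n = 302/68.99 = 4.377.

n = 4.38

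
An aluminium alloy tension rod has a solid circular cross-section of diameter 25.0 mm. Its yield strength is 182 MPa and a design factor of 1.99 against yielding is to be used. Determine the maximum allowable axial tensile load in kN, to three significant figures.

F_allow = 44.9 kN

σ_allow = 182/1.99 = 91.46 MPa.
A = πd²/4 = π×25.0²/4 = 490.9 mm².
F_allow = σ_allow × A = 91.46×490.9 = 44890 N.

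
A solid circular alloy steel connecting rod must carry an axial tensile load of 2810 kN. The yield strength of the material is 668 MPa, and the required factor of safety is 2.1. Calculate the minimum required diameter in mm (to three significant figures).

d = 106 mm

Allowable stress σ_allow = 668/2.1 = 318.1 MPa.
Required area A = F/σ_allow = 2810000/318.1 = 8834 mm².
A = πd²/4 → d = √(4A/π) = 106.1 mm.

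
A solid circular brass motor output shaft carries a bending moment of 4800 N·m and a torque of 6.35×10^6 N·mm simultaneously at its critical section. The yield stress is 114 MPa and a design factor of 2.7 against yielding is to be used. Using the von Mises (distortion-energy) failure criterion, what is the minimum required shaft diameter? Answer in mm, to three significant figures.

d = 121 mm

σ_allow = σ_y/n = 114/2.7 = 42.22 MPa.
For a solid shaft σ_b = 32M/(πd³) and τ = 16T/(πd³), so the von Mises stress is σ' = (16/πd³)·√(4M²+3T²).
√(4M²+3T²) = √(4×(4.800×10^6)² + 3×(6.350×10^6)²) = 1.460×10^7 N·mm.
d³ = 16×1.460×10^7/(π×42.22) = 1.761×10^6 mm³.
d = 120.8 mm.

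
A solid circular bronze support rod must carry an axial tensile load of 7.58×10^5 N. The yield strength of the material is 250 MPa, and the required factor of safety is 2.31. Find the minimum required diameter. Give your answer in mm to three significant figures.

Allowable stress σ_allow = 250/2.31 = 108.2 MPa.
Required area A = F/σ_allow = 758000/108.2 = 7004 mm².
A = πd²/4 → d = √(4A/π) = 94.43 mm.

d = 94.4 mm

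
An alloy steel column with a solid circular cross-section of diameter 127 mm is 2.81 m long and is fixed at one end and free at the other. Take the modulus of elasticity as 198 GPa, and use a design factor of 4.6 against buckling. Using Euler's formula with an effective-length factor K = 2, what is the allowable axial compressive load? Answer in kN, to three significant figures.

I = πd⁴/64 = π×127⁴/64 = 1.277×10^7 mm⁴.
Effective length L_e = KL = 2×2.81 m = 5620 mm.
Euler critical load P_cr = π²EI/L_e² = π²×198000×1.277×10^7/5620² = 790100 N.
P_allow = P_cr/n = 790100/4.6 = 171800 N.

P_allow = 172 kN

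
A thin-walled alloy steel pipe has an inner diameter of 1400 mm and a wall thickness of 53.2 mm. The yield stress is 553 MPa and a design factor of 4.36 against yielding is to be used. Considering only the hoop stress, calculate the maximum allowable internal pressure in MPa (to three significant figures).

p_allow = 9.64 MPa

σ_allow = 553/4.36 = 126.8 MPa.
σ_h = pD/(2t) → p_allow = 2σ_allow t/D = 2×126.8×53.2/1400 = 9.639 MPa.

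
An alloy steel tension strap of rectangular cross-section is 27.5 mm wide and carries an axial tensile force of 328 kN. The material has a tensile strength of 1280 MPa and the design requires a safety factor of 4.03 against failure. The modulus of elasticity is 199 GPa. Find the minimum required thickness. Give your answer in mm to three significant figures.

t = 37.6 mm

σ_allow = 1280/4.03 = 317.6 MPa.
Required area A = F/σ_allow = 328000/317.6 = 1033 mm².
t = A/w = 1033/27.5 = 37.55 mm.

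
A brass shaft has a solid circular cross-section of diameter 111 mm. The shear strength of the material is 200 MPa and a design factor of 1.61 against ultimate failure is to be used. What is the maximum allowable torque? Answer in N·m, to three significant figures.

τ_allow = 200/1.61 = 124.2 MPa.
For a solid shaft T_allow = τ_allow·πd³/16; πd³/16 = π×111³/16 = 268500 mm³.
T_allow = 124.2×268500 = 3.336×10^7 N·mm = 33360 N·m.

T_allow = 33400 N·m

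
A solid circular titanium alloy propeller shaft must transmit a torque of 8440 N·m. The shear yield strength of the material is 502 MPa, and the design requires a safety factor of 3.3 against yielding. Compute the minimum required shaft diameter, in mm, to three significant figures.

Allowable shear stress τ_allow = 502/3.3 = 152.1 MPa.
For a solid shaft τ = 16T/(πd³), so d³ = 16T/(π τ_allow) = 16×8440000/(π×152.1) = 282600 mm³.
d = (282600)^(1/3) = 65.62 mm.

d = 65.6 mm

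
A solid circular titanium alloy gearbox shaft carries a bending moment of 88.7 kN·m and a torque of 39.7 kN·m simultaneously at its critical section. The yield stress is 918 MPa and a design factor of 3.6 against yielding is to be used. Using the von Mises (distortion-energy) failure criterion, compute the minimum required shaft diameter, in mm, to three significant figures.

d = 156 mm

σ_allow = σ_y/n = 918/3.6 = 255.0 MPa.
For a solid shaft σ_b = 32M/(πd³) and τ = 16T/(πd³), so the von Mises stress is σ' = (16/πd³)·√(4M²+3T²).
√(4M²+3T²) = √(4×(8.870×10^7)² + 3×(3.970×10^7)²) = 1.903×10^8 N·mm.
d³ = 16×1.903×10^8/(π×255.0) = 3.800×10^6 mm³.
d = 156.0 mm.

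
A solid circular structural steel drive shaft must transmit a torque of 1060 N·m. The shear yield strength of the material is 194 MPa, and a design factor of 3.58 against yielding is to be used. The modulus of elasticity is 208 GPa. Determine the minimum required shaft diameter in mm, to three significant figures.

Allowable shear stress τ_allow = 194/3.58 = 54.19 MPa.
For a solid shaft τ = 16T/(πd³), so d³ = 16T/(π τ_allow) = 16×1060000/(π×54.19) = 99620 mm³.
d = (99620)^(1/3) = 46.36 mm.

d = 46.4 mm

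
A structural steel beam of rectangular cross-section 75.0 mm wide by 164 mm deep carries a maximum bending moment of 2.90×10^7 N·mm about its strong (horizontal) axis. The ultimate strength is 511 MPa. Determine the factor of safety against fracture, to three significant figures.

Section modulus S = bh²/6 = 75.0×164²/6 = 336200 mm³.
σ = M/S = 2.9000×10^7/336200 = 86.26 MPa.
n = 511/86.26 = 5.924.

n = 5.92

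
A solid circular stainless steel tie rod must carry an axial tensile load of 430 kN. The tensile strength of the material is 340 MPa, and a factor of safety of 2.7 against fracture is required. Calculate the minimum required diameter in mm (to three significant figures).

Allowable stress σ_allow = 340/2.7 = 125.9 MPa.
Required area A = F/σ_allow = 430000/125.9 = 3415 mm².
A = πd²/4 → d = √(4A/π) = 65.94 mm.

d = 65.9 mm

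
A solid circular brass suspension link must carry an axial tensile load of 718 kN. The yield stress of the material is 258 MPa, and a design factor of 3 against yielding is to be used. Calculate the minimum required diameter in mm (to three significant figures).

d = 103 mm

Allowable stress σ_allow = 258/3 = 86.00 MPa.
Required area A = F/σ_allow = 718000/86.00 = 8349 mm².
A = πd²/4 → d = √(4A/π) = 103.1 mm.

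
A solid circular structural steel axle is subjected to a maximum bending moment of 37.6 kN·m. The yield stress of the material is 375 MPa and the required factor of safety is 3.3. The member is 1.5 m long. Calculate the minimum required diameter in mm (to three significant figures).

d = 150 mm

σ_allow = 375/3.3 = 113.6 MPa.
For a solid circular section σ = 32M/(πd³), so d³ = 32M/(π σ_allow) = 32×3.7600×10^7/(π×113.6) = 3.370×10^6 mm³.
d = 149.9 mm.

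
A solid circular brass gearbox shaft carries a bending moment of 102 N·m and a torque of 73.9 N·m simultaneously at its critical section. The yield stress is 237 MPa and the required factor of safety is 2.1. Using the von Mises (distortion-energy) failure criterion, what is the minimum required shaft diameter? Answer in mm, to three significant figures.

σ_allow = σ_y/n = 237/2.1 = 112.9 MPa.
For a solid shaft σ_b = 32M/(πd³) and τ = 16T/(πd³), so the von Mises stress is σ' = (16/πd³)·√(4M²+3T²).
√(4M²+3T²) = √(4×(102000)² + 3×(73900)²) = 240800 N·mm.
d³ = 16×240800/(π×112.9) = 10870 mm³.
d = 22.15 mm.

d = 22.2 mm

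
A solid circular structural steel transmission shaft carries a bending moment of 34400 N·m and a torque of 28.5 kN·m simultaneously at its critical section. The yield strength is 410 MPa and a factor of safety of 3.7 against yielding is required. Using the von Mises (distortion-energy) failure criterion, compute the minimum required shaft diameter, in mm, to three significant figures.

d = 157 mm

σ_allow = σ_y/n = 410/3.7 = 110.8 MPa.
For a solid shaft σ_b = 32M/(πd³) and τ = 16T/(πd³), so the von Mises stress is σ' = (16/πd³)·√(4M²+3T²).
√(4M²+3T²) = √(4×(3.440×10^7)² + 3×(2.850×10^7)²) = 8.468×10^7 N·mm.
d³ = 16×8.468×10^7/(π×110.8) = 3.892×10^6 mm³.
d = 157.3 mm.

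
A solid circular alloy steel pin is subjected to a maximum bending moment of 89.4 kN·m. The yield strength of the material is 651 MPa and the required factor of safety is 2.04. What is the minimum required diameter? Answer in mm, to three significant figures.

σ_allow = 651/2.04 = 319.1 MPa.
For a solid circular section σ = 32M/(πd³), so d³ = 32M/(π σ_allow) = 32×8.9400×10^7/(π×319.1) = 2.854×10^6 mm³.
d = 141.8 mm.

d = 142 mm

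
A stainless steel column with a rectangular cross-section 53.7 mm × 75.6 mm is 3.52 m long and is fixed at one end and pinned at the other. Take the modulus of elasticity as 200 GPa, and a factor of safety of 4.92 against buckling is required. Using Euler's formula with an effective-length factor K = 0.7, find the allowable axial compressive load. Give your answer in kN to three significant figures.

Buckling occurs about the weak axis: I_min = h·b³/12 = 75.6×53.7³/12 = 975600 mm⁴ (b = 53.7 mm is the smaller dimension).
Effective length L_e = KL = 0.7×3.52 m = 2464 mm.
Euler critical load P_cr = π²EI/L_e² = π²×200000×975600/2464² = 317200 N.
P_allow = P_cr/n = 317200/4.92 = 64470 N.

P_allow = 64.5 kN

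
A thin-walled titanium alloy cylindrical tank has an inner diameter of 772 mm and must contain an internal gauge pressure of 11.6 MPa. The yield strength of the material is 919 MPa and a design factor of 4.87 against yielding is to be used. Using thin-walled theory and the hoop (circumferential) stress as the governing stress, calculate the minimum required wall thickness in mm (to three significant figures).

t = 23.7 mm

σ_allow = 919/4.87 = 188.7 MPa.
Hoop stress σ_h = pD/(2t), so t = pD/(2σ_allow) = 11.6×772/(2×188.7) = 23.73 mm.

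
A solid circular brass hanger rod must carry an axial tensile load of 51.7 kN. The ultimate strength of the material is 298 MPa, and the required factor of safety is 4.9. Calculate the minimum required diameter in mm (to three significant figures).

d = 32.9 mm

Allowable stress σ_allow = 298/4.9 = 60.82 MPa.
Required area A = F/σ_allow = 51700/60.82 = 850.1 mm².
A = πd²/4 → d = √(4A/π) = 32.90 mm.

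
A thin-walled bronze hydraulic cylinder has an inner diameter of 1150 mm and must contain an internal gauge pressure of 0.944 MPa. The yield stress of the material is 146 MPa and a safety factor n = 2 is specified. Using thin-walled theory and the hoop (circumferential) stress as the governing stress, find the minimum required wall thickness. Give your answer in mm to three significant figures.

t = 7.44 mm

σ_allow = 146/2 = 73.00 MPa.
Hoop stress σ_h = pD/(2t), so t = pD/(2σ_allow) = 0.944×1150/(2×73.00) = 7.436 mm.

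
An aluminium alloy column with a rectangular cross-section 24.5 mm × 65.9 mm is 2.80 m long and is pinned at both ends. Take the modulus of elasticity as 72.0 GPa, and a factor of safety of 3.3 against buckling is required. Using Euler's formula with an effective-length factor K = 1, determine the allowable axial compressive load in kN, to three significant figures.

Buckling occurs about the weak axis: I_min = h·b³/12 = 65.9×24.5³/12 = 80760 mm⁴ (b = 24.5 mm is the smaller dimension).
Effective length L_e = KL = 1×2.80 m = 2800 mm.
Euler critical load P_cr = π²EI/L_e² = π²×72000×80760/2800² = 7320 N.
P_allow = P_cr/n = 7320/3.3 = 2218 N.

P_allow = 2.22 kN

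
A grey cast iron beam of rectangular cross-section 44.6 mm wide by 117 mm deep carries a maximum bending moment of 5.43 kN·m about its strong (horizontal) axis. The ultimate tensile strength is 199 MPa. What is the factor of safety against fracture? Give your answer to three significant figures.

Section modulus S = bh²/6 = 44.6×117²/6 = 101800 mm³.
σ = M/S = 5430000/101800 = 53.36 MPa.
n = 199/53.36 = 3.729.

n = 3.73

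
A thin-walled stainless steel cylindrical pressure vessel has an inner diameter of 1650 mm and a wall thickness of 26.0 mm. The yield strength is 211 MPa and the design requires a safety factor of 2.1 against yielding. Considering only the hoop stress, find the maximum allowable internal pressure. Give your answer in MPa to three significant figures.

p_allow = 3.17 MPa

σ_allow = 211/2.1 = 100.5 MPa.
σ_h = pD/(2t) → p_allow = 2σ_allow t/D = 2×100.5×26.0/1650 = 3.167 MPa.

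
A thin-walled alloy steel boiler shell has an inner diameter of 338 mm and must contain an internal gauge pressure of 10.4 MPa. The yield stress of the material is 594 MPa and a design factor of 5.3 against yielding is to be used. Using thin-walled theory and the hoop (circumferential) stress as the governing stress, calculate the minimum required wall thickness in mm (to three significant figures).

t = 15.7 mm

σ_allow = 594/5.3 = 112.1 MPa.
Hoop stress σ_h = pD/(2t), so t = pD/(2σ_allow) = 10.4×338/(2×112.1) = 15.68 mm.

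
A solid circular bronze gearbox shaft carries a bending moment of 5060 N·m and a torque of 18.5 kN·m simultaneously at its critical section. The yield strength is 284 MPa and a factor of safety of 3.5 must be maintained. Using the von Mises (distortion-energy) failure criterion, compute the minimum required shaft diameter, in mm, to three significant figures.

σ_allow = σ_y/n = 284/3.5 = 81.14 MPa.
For a solid shaft σ_b = 32M/(πd³) and τ = 16T/(πd³), so the von Mises stress is σ' = (16/πd³)·√(4M²+3T²).
√(4M²+3T²) = √(4×(5.060×10^6)² + 3×(1.850×10^7)²) = 3.360×10^7 N·mm.
d³ = 16×3.360×10^7/(π×81.14) = 2.109×10^6 mm³.
d = 128.2 mm.

d = 128 mm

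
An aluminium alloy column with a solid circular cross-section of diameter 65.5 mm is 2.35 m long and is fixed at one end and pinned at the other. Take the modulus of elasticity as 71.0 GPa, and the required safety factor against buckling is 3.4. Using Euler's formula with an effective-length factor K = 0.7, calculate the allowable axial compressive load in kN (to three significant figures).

I = πd⁴/64 = π×65.5⁴/64 = 903500 mm⁴.
Effective length L_e = KL = 0.7×2.35 m = 1645 mm.
Euler critical load P_cr = π²EI/L_e² = π²×71000×903500/1645² = 234000 N.
P_allow = P_cr/n = 234000/3.4 = 68810 N.

P_allow = 68.8 kN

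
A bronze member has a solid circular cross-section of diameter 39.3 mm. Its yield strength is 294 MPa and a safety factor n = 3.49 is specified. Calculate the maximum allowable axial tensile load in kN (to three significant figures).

σ_allow = 294/3.49 = 84.24 MPa.
A = πd²/4 = π×39.3²/4 = 1213 mm².
F_allow = σ_allow × A = 84.24×1213 = 102200 N.

F_allow = 102 kN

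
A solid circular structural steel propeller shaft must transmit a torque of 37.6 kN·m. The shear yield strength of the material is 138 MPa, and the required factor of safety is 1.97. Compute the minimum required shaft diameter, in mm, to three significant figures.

d = 140 mm

Allowable shear stress τ_allow = 138/1.97 = 70.05 MPa.
For a solid shaft τ = 16T/(πd³), so d³ = 16T/(π τ_allow) = 16×3.7600×10^7/(π×70.05) = 2.734×10^6 mm³.
d = (2.734×10^6)^(1/3) = 139.8 mm.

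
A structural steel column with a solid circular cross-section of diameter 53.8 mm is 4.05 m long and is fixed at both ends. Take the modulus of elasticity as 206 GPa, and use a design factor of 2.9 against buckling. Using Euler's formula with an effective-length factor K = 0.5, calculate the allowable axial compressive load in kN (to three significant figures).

I = πd⁴/64 = π×53.8⁴/64 = 411200 mm⁴.
Effective length L_e = KL = 0.5×4.05 m = 2025 mm.
Euler critical load P_cr = π²EI/L_e² = π²×206000×411200/2025² = 203900 N.
P_allow = P_cr/n = 203900/2.9 = 70310 N.

P_allow = 70.3 kN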